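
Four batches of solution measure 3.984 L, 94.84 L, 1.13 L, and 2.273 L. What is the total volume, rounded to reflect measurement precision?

3.984 L + 94.84 L + 1.13 L + 2.273 L = 102.227 L.
Addition/subtraction keeps the fewest decimal places: 3.984 → 3 decimal places, 94.84 → 2 decimal places, 1.13 → 2 decimal places, 2.273 → 3 decimal places; limit is 2.
Rounded to 2 decimal places: 102.23 L.

102.23 L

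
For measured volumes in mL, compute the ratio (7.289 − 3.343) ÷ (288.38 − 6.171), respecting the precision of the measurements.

0.01398

7.289 − 3.343 = 3.946, limited to 3 d.p. → 4 s.f.; 288.38 − 6.171 = 282.209, limited to 2 d.p. → 5 s.f.
Carrying full precision, 3.946 ÷ 282.209 = 0.0139825448515…; keep min(4, 5) = 4 s.f.
Rounded to 4 significant figures: 0.01398.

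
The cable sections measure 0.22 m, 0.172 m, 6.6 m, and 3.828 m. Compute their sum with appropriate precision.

0.22 m + 0.172 m + 6.6 m + 3.828 m = 10.820 m.
Addition/subtraction keeps the fewest decimal places: 0.22 → 2 decimal places, 0.172 → 3 decimal places, 6.6 → 1 decimal place, 3.828 → 3 decimal places; limit is 1.
Rounded to 1 decimal place: 10.8 m.

10.8 m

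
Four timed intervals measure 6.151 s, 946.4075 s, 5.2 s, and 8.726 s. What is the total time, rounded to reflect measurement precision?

966.5 s

6.151 s + 946.4075 s + 5.2 s + 8.726 s = 966.4845 s.
Addition/subtraction keeps the fewest decimal places: 6.151 → 3 decimal places, 946.4075 → 4 decimal places, 5.2 → 1 decimal place, 8.726 → 3 decimal places; limit is 1.
Rounded to 1 decimal place: 966.5 s.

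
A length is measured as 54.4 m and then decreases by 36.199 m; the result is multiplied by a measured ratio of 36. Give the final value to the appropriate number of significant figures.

54.4 m − 36.199 m = 18.201 m; the difference is limited to 1 decimal place (3 s.f.).
Carrying full precision, 18.201 × 36 = 655.236 m; 36 has 2 s.f., so the result keeps min(3, 2) = 2 s.f.
Rounded to 2 significant figures: 6.6 × 10² m.

6.6 × 10² m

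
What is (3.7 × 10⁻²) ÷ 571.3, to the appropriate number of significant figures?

(3.7 × 10⁻²) ÷ 571.3 = 0.0000647645720287…
Multiplication/division keeps the fewest significant figures: 3.7 × 10⁻² → 2 s.f., 571.3 → 4 s.f.; limit is 2.
Rounded to 2 significant figures: 6.5 × 10⁻⁵.

6.5 × 10⁻⁵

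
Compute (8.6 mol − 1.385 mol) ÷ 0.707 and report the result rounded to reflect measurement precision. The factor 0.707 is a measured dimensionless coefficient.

8.6 mol − 1.385 mol = 7.215 mol; the difference is limited to 1 decimal place (2 s.f.).
Carrying full precision, 7.215 ÷ 0.707 = 10.2050919378… mol; 0.707 has 3 s.f., so the result keeps min(2, 3) = 2 s.f.
Rounded to 2 significant figures: 10. mol.

10. mol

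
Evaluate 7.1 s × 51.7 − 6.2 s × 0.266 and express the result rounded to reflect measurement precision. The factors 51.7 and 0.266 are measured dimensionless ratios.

7.1 × 51.7 = 367.07 → 3.7 × 10^2 s (2 s.f., last digit at the 10^1 place).
6.2 × 0.266 = 1.6492 → 1.6 s (2 s.f., last digit at the 10^-1 place).
Difference: 365.4208 s; keep the coarser place, 10^1.
Result: 3.7 × 10^2 s.

3.7 × 10^2 s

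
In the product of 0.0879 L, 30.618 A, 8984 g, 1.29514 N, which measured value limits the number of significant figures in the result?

0.0879 L

0.0879 L → 3 s.f.; 30.618 A → 5 s.f.; 8984 g → 4 s.f.; 1.29514 N → 6 s.f.
The fewest is 3 significant figures, from 0.0879 L.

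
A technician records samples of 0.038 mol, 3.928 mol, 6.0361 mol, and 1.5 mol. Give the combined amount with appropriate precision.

11.5 mol

0.038 mol + 3.928 mol + 6.0361 mol + 1.5 mol = 11.5021 mol.
Addition/subtraction keeps the fewest decimal places: 0.038 → 3 decimal places, 3.928 → 3 decimal places, 6.0361 → 4 decimal places, 1.5 → 1 decimal place; limit is 1.
Rounded to 1 decimal place: 11.5 mol.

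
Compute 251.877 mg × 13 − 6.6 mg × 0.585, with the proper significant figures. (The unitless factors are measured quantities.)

3.3 × 10^3 mg

251.877 × 13 = 3274.401 → 3.3 × 10^3 mg (2 s.f., last digit at the 10^2 place).
6.6 × 0.585 = 3.861 → 3.9 mg (2 s.f., last digit at the 10^-1 place).
Difference: 3270.54 mg; keep the coarser place, 10^2.
Result: 3.3 × 10^3 mg.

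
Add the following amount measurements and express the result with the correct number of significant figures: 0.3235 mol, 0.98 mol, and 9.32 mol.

0.3235 mol + 0.98 mol + 9.32 mol = 10.6235 mol.
Addition/subtraction keeps the fewest decimal places: 0.3235 → 4 decimal places, 0.98 → 2 decimal places, 9.32 → 2 decimal places; limit is 2.
Rounded to 2 decimal places: 10.62 mol.

10.62 mol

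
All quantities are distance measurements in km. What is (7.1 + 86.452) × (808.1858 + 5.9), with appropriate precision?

7.1 + 86.452 = 93.552, limited to 1 d.p. → 3 s.f.; 808.1858 + 5.9 = 814.0858, limited to 1 d.p. → 4 s.f.
Carrying full precision, 93.552 × 814.0858 = 76159.3547616; keep min(3, 4) = 3 s.f.
Rounded to 3 significant figures: 7.62 × 10⁴ km².

7.62 × 10⁴ km²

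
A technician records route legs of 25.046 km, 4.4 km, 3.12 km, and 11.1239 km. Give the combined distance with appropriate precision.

25.046 km + 4.4 km + 3.12 km + 11.1239 km = 43.6899 km.
Addition/subtraction keeps the fewest decimal places: 25.046 → 3 decimal places, 4.4 → 1 decimal place, 3.12 → 2 decimal places, 11.1239 → 4 decimal places; limit is 1.
Rounded to 1 decimal place: 43.7 km.

43.7 km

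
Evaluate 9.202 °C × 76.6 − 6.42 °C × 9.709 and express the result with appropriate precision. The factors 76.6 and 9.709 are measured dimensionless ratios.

643 °C

9.202 × 76.6 = 704.8732 → 705 °C (3 s.f., last digit at the 10^0 place).
6.42 × 9.709 = 62.33178 → 62.3 °C (3 s.f., last digit at the 10^-1 place).
Difference: 642.54142 °C; keep the coarser place, 10^0.
Result: 643 °C.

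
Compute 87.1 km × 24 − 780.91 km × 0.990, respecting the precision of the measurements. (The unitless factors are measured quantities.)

87.1 × 24 = 2090.4 → 2.1 × 10^3 km (2 s.f., last digit at the 10^2 place).
780.91 × 0.990 = 773.1009 → 773 km (3 s.f., last digit at the 10^0 place).
Difference: 1317.2991 km; keep the coarser place, 10^2.
Result: 1.3 × 10^3 km.

1.3 × 10^3 km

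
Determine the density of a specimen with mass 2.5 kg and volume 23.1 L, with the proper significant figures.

density = 2.5 kg ÷ 23.1 L = 0.108225108225… kg/L.
2.5 has 2 significant figures; 23.1 has 3.
Division/multiplication keeps the fewest: 2 significant figures.
Rounded: 0.11 kg/L.

0.11 kg/L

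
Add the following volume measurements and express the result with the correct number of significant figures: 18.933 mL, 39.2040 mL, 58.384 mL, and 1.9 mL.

118.4 mL

18.933 mL + 39.2040 mL + 58.384 mL + 1.9 mL = 118.4210 mL.
Addition/subtraction keeps the fewest decimal places: 18.933 → 3 decimal places, 39.2040 → 4 decimal places, 58.384 → 3 decimal places, 1.9 → 1 decimal place; limit is 1.
Rounded to 1 decimal place: 118.4 mL.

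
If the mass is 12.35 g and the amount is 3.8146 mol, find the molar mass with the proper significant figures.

3.238 g/mol

molar mass = 12.35 g ÷ 3.8146 mol = 3.23756095003… g/mol.
12.35 has 4 significant figures; 3.8146 has 5.
Division/multiplication keeps the fewest: 4 significant figures.
Rounded: 3.238 g/mol.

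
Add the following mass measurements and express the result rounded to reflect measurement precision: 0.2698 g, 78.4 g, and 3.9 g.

0.2698 g + 78.4 g + 3.9 g = 82.5698 g.
Addition/subtraction keeps the fewest decimal places: 0.2698 → 4 decimal places, 78.4 → 1 decimal place, 3.9 → 1 decimal place; limit is 1.
Rounded to 1 decimal place: 82.6 g.

82.6 g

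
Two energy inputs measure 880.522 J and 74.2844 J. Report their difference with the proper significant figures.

8.06238 × 10² J

880.522 J − 74.2844 J = 806.2376 J.
Addition/subtraction keeps the fewest decimal places: 880.522 → 3 decimal places, 74.2844 → 4 decimal places; limit is 3.
Rounded to 3 decimal places: 8.06238 × 10² J.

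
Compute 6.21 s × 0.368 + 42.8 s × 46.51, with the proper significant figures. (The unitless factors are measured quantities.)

6.21 × 0.368 = 2.28528 → 2.29 s (3 s.f., last digit at the 10^-2 place).
42.8 × 46.51 = 1990.628 → 1.99 × 10^3 s (3 s.f., last digit at the 10^1 place).
Sum: 1992.91328 s; keep the coarser place, 10^1.
Result: 1.99 × 10^3 s.

1.99 × 10^3 s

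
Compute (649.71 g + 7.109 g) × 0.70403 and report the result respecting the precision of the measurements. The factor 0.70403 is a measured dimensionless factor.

649.71 g + 7.109 g = 656.819 g; the sum is limited to 2 decimal places (5 s.f.).
Carrying full precision, 656.819 × 0.70403 = 462.42028057 g; 0.70403 has 5 s.f., so the result keeps min(5, 5) = 5 s.f.
Rounded to 5 significant figures: 4.6242 × 10^2 g.

4.6242 × 10^2 g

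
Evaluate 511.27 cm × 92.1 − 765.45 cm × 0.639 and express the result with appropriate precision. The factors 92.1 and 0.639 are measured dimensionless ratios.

511.27 × 92.1 = 47087.967 → 4.71 × 10⁴ cm (3 s.f., last digit at the 10^2 place).
765.45 × 0.639 = 489.12255 → 489 cm (3 s.f., last digit at the 10^0 place).
Difference: 46598.84445 cm; keep the coarser place, 10^2.
Result: 4.66 × 10⁴ cm.

4.66 × 10⁴ cm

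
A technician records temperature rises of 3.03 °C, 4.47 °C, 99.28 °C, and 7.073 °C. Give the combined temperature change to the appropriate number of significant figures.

113.85 °C

3.03 °C + 4.47 °C + 99.28 °C + 7.073 °C = 113.853 °C.
Addition/subtraction keeps the fewest decimal places: 3.03 → 2 decimal places, 4.47 → 2 decimal places, 99.28 → 2 decimal places, 7.073 → 3 decimal places; limit is 2.
Rounded to 2 decimal places: 113.85 °C.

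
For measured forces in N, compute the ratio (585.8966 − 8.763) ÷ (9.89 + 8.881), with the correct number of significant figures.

585.8966 − 8.763 = 577.1336, limited to 3 d.p. → 6 s.f.; 9.89 + 8.881 = 18.771, limited to 2 d.p. → 4 s.f.
Carrying full precision, 577.1336 ÷ 18.771 = 30.7460231208…; keep min(6, 4) = 4 s.f.
Rounded to 4 significant figures: 30.75.

30.75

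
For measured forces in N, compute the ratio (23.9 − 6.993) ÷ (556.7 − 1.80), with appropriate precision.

0.0305

23.9 − 6.993 = 16.907, limited to 1 d.p. → 3 s.f.; 556.7 − 1.80 = 554.90, limited to 1 d.p. → 4 s.f.
Carrying full precision, 16.907 ÷ 554.90 = 0.0304685528924…; keep min(3, 4) = 3 s.f.
Rounded to 3 significant figures: 0.0305.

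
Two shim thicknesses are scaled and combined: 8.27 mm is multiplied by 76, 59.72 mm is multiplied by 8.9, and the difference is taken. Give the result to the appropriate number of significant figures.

8.27 × 76 = 628.52 → 6.3 × 10² mm (2 s.f., last digit at the 10^1 place).
59.72 × 8.9 = 531.508 → 5.3 × 10² mm (2 s.f., last digit at the 10^1 place).
Difference: 97.012 mm; keep the coarser place, 10^1.
Result: 1.0 × 10² mm.

1.0 × 10² mm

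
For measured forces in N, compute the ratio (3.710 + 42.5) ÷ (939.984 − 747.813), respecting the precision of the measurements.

3.710 + 42.5 = 46.210, limited to 1 d.p. → 3 s.f.; 939.984 − 747.813 = 192.171, limited to 3 d.p. → 6 s.f.
Carrying full precision, 46.210 ÷ 192.171 = 0.240462921044…; keep min(3, 6) = 3 s.f.
Rounded to 3 significant figures: 0.240.

0.240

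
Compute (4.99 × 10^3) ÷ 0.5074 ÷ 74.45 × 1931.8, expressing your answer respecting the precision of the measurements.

2.55 × 10^5

(4.99 × 10^3) ÷ 0.5074 ÷ 74.45 × 1931.8 = 255180.534271…
Multiplication/division keeps the fewest significant figures: 4.99 × 10^3 → 3 s.f., 0.5074 → 4 s.f., 74.45 → 4 s.f., 1931.8 → 5 s.f.; limit is 3.
Rounded to 3 significant figures: 2.55 × 10^5.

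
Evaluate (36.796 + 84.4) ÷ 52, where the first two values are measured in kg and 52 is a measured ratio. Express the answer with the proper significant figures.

36.796 kg + 84.4 kg = 121.196 kg; the sum is limited to 1 decimal place (4 s.f.).
Carrying full precision, 121.196 ÷ 52 = 2.33069230769… kg; 52 has 2 s.f., so the result keeps min(4, 2) = 2 s.f.
Rounded to 2 significant figures: 2.3 kg.

2.3 kg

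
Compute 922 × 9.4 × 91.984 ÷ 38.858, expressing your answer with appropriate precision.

2.1 × 10^4

922 × 9.4 × 91.984 ÷ 38.858 = 20515.9022904…
Multiplication/division keeps the fewest significant figures: 922 → 3 s.f., 9.4 → 2 s.f., 91.984 → 5 s.f., 38.858 → 5 s.f.; limit is 2.
Rounded to 2 significant figures: 2.1 × 10^4.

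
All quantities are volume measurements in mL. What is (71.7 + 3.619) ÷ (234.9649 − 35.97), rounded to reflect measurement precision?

71.7 + 3.619 = 75.319, limited to 1 d.p. → 3 s.f.; 234.9649 − 35.97 = 198.9949, limited to 2 d.p. → 5 s.f.
Carrying full precision, 75.319 ÷ 198.9949 = 0.378497137364…; keep min(3, 5) = 3 s.f.
Rounded to 3 significant figures: 0.378.

0.378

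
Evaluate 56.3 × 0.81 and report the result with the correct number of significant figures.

56.3 × 0.81 = 45.603
Multiplication/division keeps the fewest significant figures: 56.3 → 3 s.f., 0.81 → 2 s.f.; limit is 2.
Rounded to 2 significant figures: 46.

46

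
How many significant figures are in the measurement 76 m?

2

76: every digit is nonzero and significant.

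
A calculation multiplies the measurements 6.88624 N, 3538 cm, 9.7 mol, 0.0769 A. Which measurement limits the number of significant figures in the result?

9.7 mol

6.88624 N → 6 s.f.; 3538 cm → 4 s.f.; 9.7 mol → 2 s.f.; 0.0769 A → 3 s.f.
The fewest is 2 significant figures, from 9.7 mol.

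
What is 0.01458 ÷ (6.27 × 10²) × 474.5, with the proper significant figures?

0.01458 ÷ (6.27 × 10²) × 474.5 = 0.0110338277512…
Multiplication/division keeps the fewest significant figures: 0.01458 → 4 s.f., 6.27 × 10² → 3 s.f., 474.5 → 4 s.f.; limit is 3.
Rounded to 3 significant figures: 0.0110.

0.0110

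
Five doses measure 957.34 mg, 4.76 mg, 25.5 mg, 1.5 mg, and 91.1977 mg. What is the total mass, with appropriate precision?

1.0803 × 10^3 mg

957.34 mg + 4.76 mg + 25.5 mg + 1.5 mg + 91.1977 mg = 1080.2977 mg.
Addition/subtraction keeps the fewest decimal places: 957.34 → 2 decimal places, 4.76 → 2 decimal places, 25.5 → 1 decimal place, 1.5 → 1 decimal place, 91.1977 → 4 decimal places; limit is 1.
Rounded to 1 decimal place: 1.0803 × 10^3 mg.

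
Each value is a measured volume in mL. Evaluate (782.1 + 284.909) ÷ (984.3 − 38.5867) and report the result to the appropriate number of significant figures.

782.1 + 284.909 = 1067.009, limited to 1 d.p. → 5 s.f.; 984.3 − 38.5867 = 945.7133, limited to 1 d.p. → 4 s.f.
Carrying full precision, 1067.009 ÷ 945.7133 = 1.12825842673…; keep min(5, 4) = 4 s.f.
Rounded to 4 significant figures: 1.128.

1.128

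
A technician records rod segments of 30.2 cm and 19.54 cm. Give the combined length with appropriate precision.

49.7 cm

30.2 cm + 19.54 cm = 49.74 cm.
Addition/subtraction keeps the fewest decimal places: 30.2 → 1 decimal place, 19.54 → 2 decimal places; limit is 1.
Rounded to 1 decimal place: 49.7 cm.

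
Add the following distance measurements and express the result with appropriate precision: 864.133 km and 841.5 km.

864.133 km + 841.5 km = 1705.633 km.
Addition/subtraction keeps the fewest decimal places: 864.133 → 3 decimal places, 841.5 → 1 decimal place; limit is 1.
Rounded to 1 decimal place: 1705.6 km.

1705.6 km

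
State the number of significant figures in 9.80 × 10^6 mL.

9.80 × 10^6: in scientific notation every digit of the coefficient is significant.

3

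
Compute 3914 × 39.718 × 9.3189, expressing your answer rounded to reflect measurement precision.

1.449 × 10⁶

3914 × 39.718 × 9.3189 = 1448681.26676…
Multiplication/division keeps the fewest significant figures: 3914 → 4 s.f., 39.718 → 5 s.f., 9.3189 → 5 s.f.; limit is 4.
Rounded to 4 significant figures: 1.449 × 10⁶.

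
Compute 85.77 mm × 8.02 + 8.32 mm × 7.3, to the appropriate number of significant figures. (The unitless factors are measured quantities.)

85.77 × 8.02 = 687.8754 → 688 mm (3 s.f., last digit at the 10^0 place).
8.32 × 7.3 = 60.736 → 61 mm (2 s.f., last digit at the 10^0 place).
Sum: 748.6114 mm; keep the coarser place, 10^0.
Result: 749 mm.

749 mm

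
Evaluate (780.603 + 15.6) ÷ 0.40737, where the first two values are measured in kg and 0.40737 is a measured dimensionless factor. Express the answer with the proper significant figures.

1954 kg

780.603 kg + 15.6 kg = 796.203 kg; the sum is limited to 1 decimal place (4 s.f.).
Carrying full precision, 796.203 ÷ 0.40737 = 1954.49591281… kg; 0.40737 has 5 s.f., so the result keeps min(4, 5) = 4 s.f.
Rounded to 4 significant figures: 1954 kg.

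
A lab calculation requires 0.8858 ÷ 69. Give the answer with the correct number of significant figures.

0.8858 ÷ 69 = 0.0128376811594…
Multiplication/division keeps the fewest significant figures: 0.8858 → 4 s.f., 69 → 2 s.f.; limit is 2.
Rounded to 2 significant figures: 0.013.

0.013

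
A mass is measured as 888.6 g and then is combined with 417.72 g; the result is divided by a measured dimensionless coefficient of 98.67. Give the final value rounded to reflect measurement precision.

13.24 g

888.6 g + 417.72 g = 1306.32 g; the sum is limited to 1 decimal place (5 s.f.).
Carrying full precision, 1306.32 ÷ 98.67 = 13.2392824567… g; 98.67 has 4 s.f., so the result keeps min(5, 4) = 4 s.f.
Rounded to 4 significant figures: 13.24 g.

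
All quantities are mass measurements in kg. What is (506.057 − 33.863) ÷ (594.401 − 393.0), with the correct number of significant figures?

2.345

506.057 − 33.863 = 472.194, limited to 3 d.p. → 6 s.f.; 594.401 − 393.0 = 201.401, limited to 1 d.p. → 4 s.f.
Carrying full precision, 472.194 ÷ 201.401 = 2.3445464521…; keep min(6, 4) = 4 s.f.
Rounded to 4 significant figures: 2.345.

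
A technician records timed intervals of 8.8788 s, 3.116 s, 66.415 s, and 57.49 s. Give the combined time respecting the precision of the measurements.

135.90 s

8.8788 s + 3.116 s + 66.415 s + 57.49 s = 135.8998 s.
Addition/subtraction keeps the fewest decimal places: 8.8788 → 4 decimal places, 3.116 → 3 decimal places, 66.415 → 3 decimal places, 57.49 → 2 decimal places; limit is 2.
Rounded to 2 decimal places: 135.90 s.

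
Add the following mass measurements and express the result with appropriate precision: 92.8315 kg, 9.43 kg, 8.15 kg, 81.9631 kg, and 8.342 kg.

92.8315 kg + 9.43 kg + 8.15 kg + 81.9631 kg + 8.342 kg = 200.7166 kg.
Addition/subtraction keeps the fewest decimal places: 92.8315 → 4 decimal places, 9.43 → 2 decimal places, 8.15 → 2 decimal places, 81.9631 → 4 decimal places, 8.342 → 3 decimal places; limit is 2.
Rounded to 2 decimal places: 200.72 kg.

200.72 kg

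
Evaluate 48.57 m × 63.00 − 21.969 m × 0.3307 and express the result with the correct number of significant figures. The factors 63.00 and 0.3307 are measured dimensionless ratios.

3053 m

48.57 × 63.00 = 3059.91 → 3060. m (4 s.f., last digit at the 10^0 place).
21.969 × 0.3307 = 7.2651483 → 7.265 m (4 s.f., last digit at the 10^-3 place).
Difference: 3052.6448517 m; keep the coarser place, 10^0.
Result: 3053 m.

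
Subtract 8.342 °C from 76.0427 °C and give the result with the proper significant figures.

67.701 °C

76.0427 °C − 8.342 °C = 67.7007 °C.
Addition/subtraction keeps the fewest decimal places: 76.0427 → 4 decimal places, 8.342 → 3 decimal places; limit is 3.
Rounded to 3 decimal places: 67.701 °C.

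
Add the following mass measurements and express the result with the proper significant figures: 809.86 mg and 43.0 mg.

809.86 mg + 43.0 mg = 852.86 mg.
Addition/subtraction keeps the fewest decimal places: 809.86 → 2 decimal places, 43.0 → 1 decimal place; limit is 1.
Rounded to 1 decimal place: 8.529 × 10^2 mg.

8.529 × 10^2 mg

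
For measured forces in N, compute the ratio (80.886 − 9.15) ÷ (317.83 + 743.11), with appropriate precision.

0.06762

80.886 − 9.15 = 71.736, limited to 2 d.p. → 4 s.f.; 317.83 + 743.11 = 1060.94, limited to 2 d.p. → 6 s.f.
Carrying full precision, 71.736 ÷ 1060.94 = 0.0676155107735…; keep min(4, 6) = 4 s.f.
Rounded to 4 significant figures: 0.06762.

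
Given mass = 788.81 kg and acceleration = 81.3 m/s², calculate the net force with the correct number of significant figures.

net force = 788.81 kg × 81.3 m/s² = 64130.253 N.
788.81 has 5 significant figures; 81.3 has 3.
Division/multiplication keeps the fewest: 3 significant figures.
Rounded: 6.41 × 10^4 N.

6.41 × 10^4 N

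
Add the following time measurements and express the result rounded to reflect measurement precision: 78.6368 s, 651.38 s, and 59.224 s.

789.24 s

78.6368 s + 651.38 s + 59.224 s = 789.2408 s.
Addition/subtraction keeps the fewest decimal places: 78.6368 → 4 decimal places, 651.38 → 2 decimal places, 59.224 → 3 decimal places; limit is 2.
Rounded to 2 decimal places: 789.24 s.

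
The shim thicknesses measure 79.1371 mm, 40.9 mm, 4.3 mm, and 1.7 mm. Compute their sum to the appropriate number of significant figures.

79.1371 mm + 40.9 mm + 4.3 mm + 1.7 mm = 126.0371 mm.
Addition/subtraction keeps the fewest decimal places: 79.1371 → 4 decimal places, 40.9 → 1 decimal place, 4.3 → 1 decimal place, 1.7 → 1 decimal place; limit is 1.
Rounded to 1 decimal place: 126.0 mm.

126.0 mm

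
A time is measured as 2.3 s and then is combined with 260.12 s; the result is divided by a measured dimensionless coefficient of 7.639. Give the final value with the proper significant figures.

2.3 s + 260.12 s = 262.42 s; the sum is limited to 1 decimal place (4 s.f.).
Carrying full precision, 262.42 ÷ 7.639 = 34.3526639613… s; 7.639 has 4 s.f., so the result keeps min(4, 4) = 4 s.f.
Rounded to 4 significant figures: 34.35 s.

34.35 s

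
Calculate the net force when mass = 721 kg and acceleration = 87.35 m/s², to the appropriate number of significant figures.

6.30 × 10⁴ N

net force = 721 kg × 87.35 m/s² = 62979.35 N.
721 has 3 significant figures; 87.35 has 4.
Division/multiplication keeps the fewest: 3 significant figures.
Rounded: 6.30 × 10⁴ N.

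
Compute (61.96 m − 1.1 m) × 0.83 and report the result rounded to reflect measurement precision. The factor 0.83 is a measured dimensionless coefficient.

51 m

61.96 m − 1.1 m = 60.86 m; the difference is limited to 1 decimal place (3 s.f.).
Carrying full precision, 60.86 × 0.83 = 50.5138 m; 0.83 has 2 s.f., so the result keeps min(3, 2) = 2 s.f.
Rounded to 2 significant figures: 51 m.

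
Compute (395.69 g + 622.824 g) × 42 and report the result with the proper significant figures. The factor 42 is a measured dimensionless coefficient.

4.3 × 10⁴ g

395.69 g + 622.824 g = 1018.514 g; the sum is limited to 2 decimal places (6 s.f.).
Carrying full precision, 1018.514 × 42 = 42777.588 g; 42 has 2 s.f., so the result keeps min(6, 2) = 2 s.f.
Rounded to 2 significant figures: 4.3 × 10⁴ g.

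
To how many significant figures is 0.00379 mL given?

3

0.00379: leading zeros are not significant.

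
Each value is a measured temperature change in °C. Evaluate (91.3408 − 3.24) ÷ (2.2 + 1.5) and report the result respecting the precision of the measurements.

24

91.3408 − 3.24 = 88.1008, limited to 2 d.p. → 4 s.f.; 2.2 + 1.5 = 3.7, limited to 1 d.p. → 2 s.f.
Carrying full precision, 88.1008 ÷ 3.7 = 23.811027027…; keep min(4, 2) = 2 s.f.
Rounded to 2 significant figures: 24.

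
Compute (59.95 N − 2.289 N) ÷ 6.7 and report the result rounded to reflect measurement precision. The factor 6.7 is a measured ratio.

8.6 N

59.95 N − 2.289 N = 57.661 N; the difference is limited to 2 decimal places (4 s.f.).
Carrying full precision, 57.661 ÷ 6.7 = 8.60611940299… N; 6.7 has 2 s.f., so the result keeps min(4, 2) = 2 s.f.
Rounded to 2 significant figures: 8.6 N.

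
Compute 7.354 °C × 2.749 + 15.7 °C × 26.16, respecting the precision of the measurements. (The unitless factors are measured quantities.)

431 °C

7.354 × 2.749 = 20.216146 → 20.22 °C (4 s.f., last digit at the 10^-2 place).
15.7 × 26.16 = 410.712 → 411 °C (3 s.f., last digit at the 10^0 place).
Sum: 430.928146 °C; keep the coarser place, 10^0.
Result: 431 °C.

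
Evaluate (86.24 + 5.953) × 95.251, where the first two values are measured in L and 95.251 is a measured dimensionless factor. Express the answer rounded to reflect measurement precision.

8781 L

86.24 L + 5.953 L = 92.193 L; the sum is limited to 2 decimal places (4 s.f.).
Carrying full precision, 92.193 × 95.251 = 8781.475443 L; 95.251 has 5 s.f., so the result keeps min(4, 5) = 4 s.f.
Rounded to 4 significant figures: 8781 L.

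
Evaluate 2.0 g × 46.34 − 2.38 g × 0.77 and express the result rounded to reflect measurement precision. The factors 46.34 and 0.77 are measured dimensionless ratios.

91 g

2.0 × 46.34 = 92.68 → 93 g (2 s.f., last digit at the 10^0 place).
2.38 × 0.77 = 1.8326 → 1.8 g (2 s.f., last digit at the 10^-1 place).
Difference: 90.8474 g; keep the coarser place, 10^0.
Result: 91 g.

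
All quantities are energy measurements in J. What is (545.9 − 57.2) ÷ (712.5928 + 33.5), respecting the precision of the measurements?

0.6550

545.9 − 57.2 = 488.7, limited to 1 d.p. → 4 s.f.; 712.5928 + 33.5 = 746.0928, limited to 1 d.p. → 4 s.f.
Carrying full precision, 488.7 ÷ 746.0928 = 0.655012352351…; keep min(4, 4) = 4 s.f.
Rounded to 4 significant figures: 0.6550.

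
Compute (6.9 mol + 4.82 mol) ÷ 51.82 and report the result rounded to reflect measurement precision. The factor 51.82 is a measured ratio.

6.9 mol + 4.82 mol = 11.72 mol; the sum is limited to 1 decimal place (3 s.f.).
Carrying full precision, 11.72 ÷ 51.82 = 0.226167502895… mol; 51.82 has 4 s.f., so the result keeps min(3, 4) = 3 s.f.
Rounded to 3 significant figures: 0.226 mol.

0.226 mol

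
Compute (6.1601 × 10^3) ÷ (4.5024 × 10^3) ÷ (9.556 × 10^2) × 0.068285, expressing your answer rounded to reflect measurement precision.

9.777 × 10^-5

(6.1601 × 10^3) ÷ (4.5024 × 10^3) ÷ (9.556 × 10^2) × 0.068285 = 0.0000977671283794…
Multiplication/division keeps the fewest significant figures: 6.1601 × 10^3 → 5 s.f., 4.5024 × 10^3 → 5 s.f., 9.556 × 10^2 → 4 s.f., 0.068285 → 5 s.f.; limit is 4.
Rounded to 4 significant figures: 9.777 × 10^-5.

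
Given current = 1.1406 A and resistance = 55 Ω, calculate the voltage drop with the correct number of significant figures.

voltage drop = 1.1406 A × 55 Ω = 62.733 V.
1.1406 has 5 significant figures; 55 has 2.
Division/multiplication keeps the fewest: 2 significant figures.
Rounded: 63 V.

63 V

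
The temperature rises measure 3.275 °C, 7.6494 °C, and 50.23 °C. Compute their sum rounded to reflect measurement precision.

61.15 °C

3.275 °C + 7.6494 °C + 50.23 °C = 61.1544 °C.
Addition/subtraction keeps the fewest decimal places: 3.275 → 3 decimal places, 7.6494 → 4 decimal places, 50.23 → 2 decimal places; limit is 2.
Rounded to 2 decimal places: 61.15 °C.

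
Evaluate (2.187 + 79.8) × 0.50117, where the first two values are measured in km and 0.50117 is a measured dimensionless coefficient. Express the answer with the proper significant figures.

2.187 km + 79.8 km = 81.987 km; the sum is limited to 1 decimal place (3 s.f.).
Carrying full precision, 81.987 × 0.50117 = 41.08942479 km; 0.50117 has 5 s.f., so the result keeps min(3, 5) = 3 s.f.
Rounded to 3 significant figures: 41.1 km.

41.1 km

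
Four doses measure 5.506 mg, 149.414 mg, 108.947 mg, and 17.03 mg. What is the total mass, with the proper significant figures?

280.90 mg

5.506 mg + 149.414 mg + 108.947 mg + 17.03 mg = 280.897 mg.
Addition/subtraction keeps the fewest decimal places: 5.506 → 3 decimal places, 149.414 → 3 decimal places, 108.947 → 3 decimal places, 17.03 → 2 decimal places; limit is 2.
Rounded to 2 decimal places: 280.90 mg.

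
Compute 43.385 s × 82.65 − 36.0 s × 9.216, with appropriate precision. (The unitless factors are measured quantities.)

3254 s

43.385 × 82.65 = 3585.77025 → 3586 s (4 s.f., last digit at the 10^0 place).
36.0 × 9.216 = 331.776 → 332 s (3 s.f., last digit at the 10^0 place).
Difference: 3253.99425 s; keep the coarser place, 10^0.
Result: 3254 s.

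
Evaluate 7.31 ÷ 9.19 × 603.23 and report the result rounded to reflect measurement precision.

4.80 × 10²

7.31 ÷ 9.19 × 603.23 = 479.827127312…
Multiplication/division keeps the fewest significant figures: 7.31 → 3 s.f., 9.19 → 3 s.f., 603.23 → 5 s.f.; limit is 3.
Rounded to 3 significant figures: 4.80 × 10².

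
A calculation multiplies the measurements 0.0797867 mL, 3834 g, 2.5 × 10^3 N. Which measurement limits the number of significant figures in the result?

0.0797867 mL → 6 s.f.; 3834 g → 4 s.f.; 2.5 × 10^3 N → 2 s.f.
The fewest is 2 significant figures, from 2.5 × 10^3 N.

2.5 × 10^3 N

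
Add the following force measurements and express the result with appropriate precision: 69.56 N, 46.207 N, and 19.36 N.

135.13 N

69.56 N + 46.207 N + 19.36 N = 135.127 N.
Addition/subtraction keeps the fewest decimal places: 69.56 → 2 decimal places, 46.207 → 3 decimal places, 19.36 → 2 decimal places; limit is 2.
Rounded to 2 decimal places: 135.13 N.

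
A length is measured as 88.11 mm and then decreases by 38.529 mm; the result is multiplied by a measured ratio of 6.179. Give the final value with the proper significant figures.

306.4 mm

88.11 mm − 38.529 mm = 49.581 mm; the difference is limited to 2 decimal places (4 s.f.).
Carrying full precision, 49.581 × 6.179 = 306.360999 mm; 6.179 has 4 s.f., so the result keeps min(4, 4) = 4 s.f.
Rounded to 4 significant figures: 306.4 mm.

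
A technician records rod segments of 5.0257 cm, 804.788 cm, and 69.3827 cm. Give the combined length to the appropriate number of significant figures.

879.196 cm

5.0257 cm + 804.788 cm + 69.3827 cm = 879.1964 cm.
Addition/subtraction keeps the fewest decimal places: 5.0257 → 4 decimal places, 804.788 → 3 decimal places, 69.3827 → 4 decimal places; limit is 3.
Rounded to 3 decimal places: 879.196 cm.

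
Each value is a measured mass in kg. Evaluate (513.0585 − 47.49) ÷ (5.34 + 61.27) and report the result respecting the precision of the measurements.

6.989

513.0585 − 47.49 = 465.5685, limited to 2 d.p. → 5 s.f.; 5.34 + 61.27 = 66.61, limited to 2 d.p. → 4 s.f.
Carrying full precision, 465.5685 ÷ 66.61 = 6.98946854827…; keep min(5, 4) = 4 s.f.
Rounded to 4 significant figures: 6.989.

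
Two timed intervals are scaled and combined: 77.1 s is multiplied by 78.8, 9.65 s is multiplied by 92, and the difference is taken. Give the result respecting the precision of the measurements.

5.19 × 10^3 s

77.1 × 78.8 = 6075.48 → 6.08 × 10^3 s (3 s.f., last digit at the 10^1 place).
9.65 × 92 = 887.8 → 8.9 × 10^2 s (2 s.f., last digit at the 10^1 place).
Difference: 5187.68 s; keep the coarser place, 10^1.
Result: 5.19 × 10^3 s.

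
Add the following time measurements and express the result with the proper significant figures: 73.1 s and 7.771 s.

80.9 s

73.1 s + 7.771 s = 80.871 s.
Addition/subtraction keeps the fewest decimal places: 73.1 → 1 decimal place, 7.771 → 3 decimal places; limit is 1.
Rounded to 1 decimal place: 80.9 s.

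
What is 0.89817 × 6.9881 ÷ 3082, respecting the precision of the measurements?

0.89817 × 6.9881 ÷ 3082 = 0.00203650284783…
Multiplication/division keeps the fewest significant figures: 0.89817 → 5 s.f., 6.9881 → 5 s.f., 3082 → 4 s.f.; limit is 4.
Rounded to 4 significant figures: 0.002037.

0.002037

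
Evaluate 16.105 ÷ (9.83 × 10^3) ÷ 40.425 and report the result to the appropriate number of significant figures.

16.105 ÷ (9.83 × 10^3) ÷ 40.425 = 0.0000405281875998…
Multiplication/division keeps the fewest significant figures: 16.105 → 5 s.f., 9.83 × 10^3 → 3 s.f., 40.425 → 5 s.f.; limit is 3.
Rounded to 3 significant figures: 4.05 × 10^-5.

4.05 × 10^-5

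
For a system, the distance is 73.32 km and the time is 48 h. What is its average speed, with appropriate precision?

1.5 km/h

average speed = 73.32 km ÷ 48 h = 1.5275 km/h.
73.32 has 4 significant figures; 48 has 2.
Division/multiplication keeps the fewest: 2 significant figures.
Rounded: 1.5 km/h.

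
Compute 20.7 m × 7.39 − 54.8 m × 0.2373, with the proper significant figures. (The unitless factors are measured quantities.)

140. m

20.7 × 7.39 = 152.973 → 153 m (3 s.f., last digit at the 10^0 place).
54.8 × 0.2373 = 13.00404 → 13.0 m (3 s.f., last digit at the 10^-1 place).
Difference: 139.96896 m; keep the coarser place, 10^0.
Result: 140. m.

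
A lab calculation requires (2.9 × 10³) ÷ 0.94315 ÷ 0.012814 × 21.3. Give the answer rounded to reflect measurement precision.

5.1 × 10⁶

(2.9 × 10³) ÷ 0.94315 ÷ 0.012814 × 21.3 = 5111073.33773…
Multiplication/division keeps the fewest significant figures: 2.9 × 10³ → 2 s.f., 0.94315 → 5 s.f., 0.012814 → 5 s.f., 21.3 → 3 s.f.; limit is 2.
Rounded to 2 significant figures: 5.1 × 10⁶.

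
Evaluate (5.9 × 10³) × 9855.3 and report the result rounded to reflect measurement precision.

5.8 × 10⁷

(5.9 × 10³) × 9855.3 = 58146270
Multiplication/division keeps the fewest significant figures: 5.9 × 10³ → 2 s.f., 9855.3 → 5 s.f.; limit is 2.
Rounded to 2 significant figures: 5.8 × 10⁷.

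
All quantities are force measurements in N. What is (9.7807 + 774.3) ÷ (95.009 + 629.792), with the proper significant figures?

1.082

9.7807 + 774.3 = 784.0807, limited to 1 d.p. → 4 s.f.; 95.009 + 629.792 = 724.801, limited to 3 d.p. → 6 s.f.
Carrying full precision, 784.0807 ÷ 724.801 = 1.08178755272…; keep min(4, 6) = 4 s.f.
Rounded to 4 significant figures: 1.082.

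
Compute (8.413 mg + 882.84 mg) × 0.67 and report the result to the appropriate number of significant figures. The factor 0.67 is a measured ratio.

6.0 × 10^2 mg

8.413 mg + 882.84 mg = 891.253 mg; the sum is limited to 2 decimal places (5 s.f.).
Carrying full precision, 891.253 × 0.67 = 597.13951 mg; 0.67 has 2 s.f., so the result keeps min(5, 2) = 2 s.f.
Rounded to 2 significant figures: 6.0 × 10^2 mg.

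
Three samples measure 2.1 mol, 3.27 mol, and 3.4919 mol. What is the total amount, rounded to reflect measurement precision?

8.9 mol

2.1 mol + 3.27 mol + 3.4919 mol = 8.8619 mol.
Addition/subtraction keeps the fewest decimal places: 2.1 → 1 decimal place, 3.27 → 2 decimal places, 3.4919 → 4 decimal places; limit is 1.
Rounded to 1 decimal place: 8.9 mol.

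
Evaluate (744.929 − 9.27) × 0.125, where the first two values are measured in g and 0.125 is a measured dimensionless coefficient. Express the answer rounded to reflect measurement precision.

92.0 g

744.929 g − 9.27 g = 735.659 g; the difference is limited to 2 decimal places (5 s.f.).
Carrying full precision, 735.659 × 0.125 = 91.957375 g; 0.125 has 3 s.f., so the result keeps min(5, 3) = 3 s.f.
Rounded to 3 significant figures: 92.0 g.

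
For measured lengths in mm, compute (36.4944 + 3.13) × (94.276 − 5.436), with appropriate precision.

36.4944 + 3.13 = 39.6244, limited to 2 d.p. → 4 s.f.; 94.276 − 5.436 = 88.840, limited to 3 d.p. → 5 s.f.
Carrying full precision, 39.6244 × 88.840 = 3520.231696; keep min(4, 5) = 4 s.f.
Rounded to 4 significant figures: 3.520 × 10^3 mm².

3.520 × 10^3 mm²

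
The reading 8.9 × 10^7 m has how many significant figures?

8.9 × 10^7: in scientific notation every digit of the coefficient is significant.

2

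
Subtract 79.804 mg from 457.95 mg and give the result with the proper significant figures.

457.95 mg − 79.804 mg = 378.146 mg.
Addition/subtraction keeps the fewest decimal places: 457.95 → 2 decimal places, 79.804 → 3 decimal places; limit is 2.
Rounded to 2 decimal places: 378.15 mg.

378.15 mg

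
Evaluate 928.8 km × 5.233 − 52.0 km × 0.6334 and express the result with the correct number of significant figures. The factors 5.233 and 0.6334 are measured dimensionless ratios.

4827 km

928.8 × 5.233 = 4860.4104 → 4.860 × 10³ km (4 s.f., last digit at the 10^0 place).
52.0 × 0.6334 = 32.9368 → 32.9 km (3 s.f., last digit at the 10^-1 place).
Difference: 4827.4736 km; keep the coarser place, 10^0.
Result: 4827 km.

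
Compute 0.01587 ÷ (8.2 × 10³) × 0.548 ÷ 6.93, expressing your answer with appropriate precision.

0.01587 ÷ (8.2 × 10³) × 0.548 ÷ 6.93 = 1.53041917432 × 10^-7…
Multiplication/division keeps the fewest significant figures: 0.01587 → 4 s.f., 8.2 × 10³ → 2 s.f., 0.548 → 3 s.f., 6.93 → 3 s.f.; limit is 2.
Rounded to 2 significant figures: 1.5 × 10⁻⁷.

1.5 × 10⁻⁷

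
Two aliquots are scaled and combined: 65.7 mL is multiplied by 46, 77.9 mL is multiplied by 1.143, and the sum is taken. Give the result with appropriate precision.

3.1 × 10³ mL

65.7 × 46 = 3022.2 → 3.0 × 10³ mL (2 s.f., last digit at the 10^2 place).
77.9 × 1.143 = 89.0397 → 89.0 mL (3 s.f., last digit at the 10^-1 place).
Sum: 3111.2397 mL; keep the coarser place, 10^2.
Result: 3.1 × 10³ mL.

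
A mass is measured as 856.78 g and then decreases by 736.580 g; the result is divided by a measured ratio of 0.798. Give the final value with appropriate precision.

856.78 g − 736.580 g = 120.200 g; the difference is limited to 2 decimal places (5 s.f.).
Carrying full precision, 120.200 ÷ 0.798 = 150.626566416… g; 0.798 has 3 s.f., so the result keeps min(5, 3) = 3 s.f.
Rounded to 3 significant figures: 151 g.

151 g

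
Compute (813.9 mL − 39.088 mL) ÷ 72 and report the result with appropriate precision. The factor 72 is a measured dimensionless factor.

11 mL

813.9 mL − 39.088 mL = 774.812 mL; the difference is limited to 1 decimal place (4 s.f.).
Carrying full precision, 774.812 ÷ 72 = 10.7612777778… mL; 72 has 2 s.f., so the result keeps min(4, 2) = 2 s.f.
Rounded to 2 significant figures: 11 mL.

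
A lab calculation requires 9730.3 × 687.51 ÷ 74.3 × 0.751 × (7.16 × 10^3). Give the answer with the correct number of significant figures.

4.84 × 10^8

9730.3 × 687.51 ÷ 74.3 × 0.751 × (7.16 × 10^3) = 484138249.368…
Multiplication/division keeps the fewest significant figures: 9730.3 → 5 s.f., 687.51 → 5 s.f., 74.3 → 3 s.f., 0.751 → 3 s.f., 7.16 × 10^3 → 3 s.f.; limit is 3.
Rounded to 3 significant figures: 4.84 × 10^8.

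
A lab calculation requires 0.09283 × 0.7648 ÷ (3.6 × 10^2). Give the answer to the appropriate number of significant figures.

2.0 × 10^-4

0.09283 × 0.7648 ÷ (3.6 × 10^2) = 0.000197212177778…
Multiplication/division keeps the fewest significant figures: 0.09283 → 4 s.f., 0.7648 → 4 s.f., 3.6 × 10^2 → 2 s.f.; limit is 2.
Rounded to 2 significant figures: 2.0 × 10^-4.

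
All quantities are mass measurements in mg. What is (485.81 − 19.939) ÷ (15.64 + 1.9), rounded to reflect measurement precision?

485.81 − 19.939 = 465.871, limited to 2 d.p. → 5 s.f.; 15.64 + 1.9 = 17.54, limited to 1 d.p. → 3 s.f.
Carrying full precision, 465.871 ÷ 17.54 = 26.5604903079…; keep min(5, 3) = 3 s.f.
Rounded to 3 significant figures: 26.6.

26.6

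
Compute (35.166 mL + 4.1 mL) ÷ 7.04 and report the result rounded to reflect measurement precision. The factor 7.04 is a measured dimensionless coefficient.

35.166 mL + 4.1 mL = 39.266 mL; the sum is limited to 1 decimal place (3 s.f.).
Carrying full precision, 39.266 ÷ 7.04 = 5.57755681818… mL; 7.04 has 3 s.f., so the result keeps min(3, 3) = 3 s.f.
Rounded to 3 significant figures: 5.58 mL.

5.58 mL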